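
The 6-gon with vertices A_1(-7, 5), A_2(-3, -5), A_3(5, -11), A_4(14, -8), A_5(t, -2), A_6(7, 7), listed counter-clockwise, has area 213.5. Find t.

Write out the shoelace sum; only the two edges meeting at A_5 involve t:
2·Area = [(14·(-2) − t·(-8)) + (t·7 − 7·(-2))] + 306
       = 15·t + 292 = 427
⇒ t = 9.

9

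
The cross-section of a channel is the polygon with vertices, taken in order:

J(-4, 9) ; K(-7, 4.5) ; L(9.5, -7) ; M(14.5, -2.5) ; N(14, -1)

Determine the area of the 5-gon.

135.75

J→K: (-4)(4.5) − (-7)(9) = 45
K→L: (-7)(-7) − (9.5)(4.5) = 6.25
L→M: (9.5)(-2.5) − (14.5)(-7) = 77.75
M→N: (14.5)(-1) − (14)(-2.5) = 20.5
N→J: (14)(9) − (-4)(-1) = 122
Σ = 271.5
Area = |Σ|/2 = 135.75.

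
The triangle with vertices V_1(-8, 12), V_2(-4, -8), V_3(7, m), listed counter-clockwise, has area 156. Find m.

Write out the shoelace sum; only the two edges meeting at V_3 involve m:
2·Area = [((-4)·m − 7·(-8)) + (7·12 − (-8)·m)] + 112
       = 4·m + 252 = 312
⇒ m = 15.

15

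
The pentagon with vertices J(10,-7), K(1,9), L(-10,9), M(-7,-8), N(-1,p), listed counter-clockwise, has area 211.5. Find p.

-5

Write out the shoelace sum; only the two edges meeting at N involve p:
2·Area = [((-7)·p − (-1)·(-8)) + ((-1)·(-7) − 10·p)] + 339
       = -17·p + 338 = 423
⇒ p = -5.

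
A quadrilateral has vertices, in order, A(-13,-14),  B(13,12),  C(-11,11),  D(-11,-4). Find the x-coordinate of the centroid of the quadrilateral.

Apply the shoelace (surveyor's) formula. First the cross-terms c_i = x_i·y_{i+1} − x_{i+1}·y_i:
  26, 275, 165, 102  ⇒  2A = 568, A = 284.
Then Σ (x_i + x_{i+1})·c_i = -5528, so x̄ = -5528 / (6·284) = -691/213.

-691/213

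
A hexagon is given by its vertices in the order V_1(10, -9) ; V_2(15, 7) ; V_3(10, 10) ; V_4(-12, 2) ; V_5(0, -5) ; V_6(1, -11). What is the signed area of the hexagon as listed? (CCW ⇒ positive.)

295.5

Σ = (205) + (80) + (140) + (60) + (5) + (101) = 591
Signed area = Σ/2 = 295.5 (positive ⇒ counter-clockwise traversal).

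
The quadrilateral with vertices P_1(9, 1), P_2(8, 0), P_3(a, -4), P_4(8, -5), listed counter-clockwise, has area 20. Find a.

1

The doubled signed area Σ (x_i y_{i+1} − x_{i+1} y_i) is linear in a.
With a=0 it equals 45; the coefficient of a is -5 (from the two edges through P_3).
So -5·a + 45 = 2·20 = 40 ⇒ a = 1.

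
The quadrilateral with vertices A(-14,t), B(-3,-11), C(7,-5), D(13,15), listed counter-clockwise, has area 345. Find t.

Write out the shoelace sum; only the two edges meeting at A involve t:
2·Area = [(13·t − (-14)·15) + ((-14)·(-11) − (-3)·t)] + 262
       = 16·t + 626 = 690
⇒ t = 4.

4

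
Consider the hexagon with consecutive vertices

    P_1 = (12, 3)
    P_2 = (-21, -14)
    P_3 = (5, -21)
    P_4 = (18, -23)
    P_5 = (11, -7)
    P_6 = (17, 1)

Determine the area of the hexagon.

Apply the shoelace (surveyor's) formula: 2A = Σ (x_i·y_{i+1} − x_{i+1}·y_i), indices taken mod 6.
Cross-terms: -105, 511, 263, 127, 130, 39  ⇒  Σ = 965
Area = |Σ|/2 = 482.5.

482.5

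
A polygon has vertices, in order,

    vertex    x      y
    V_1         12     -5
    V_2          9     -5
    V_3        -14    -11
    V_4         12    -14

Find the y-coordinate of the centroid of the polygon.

-137/14

Apply Gauss's area formula. First the cross-terms c_i = x_i·y_{i+1} − x_{i+1}·y_i:
  -15, -169, 328, 108  ⇒  2A = 252, A = 126.
Then Σ (y_i + y_{i+1})·c_i = -7398, so ȳ = -7398 / (6·126) = -137/14.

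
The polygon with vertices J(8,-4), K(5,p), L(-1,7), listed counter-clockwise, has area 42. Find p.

9

The doubled signed area Σ (x_i y_{i+1} − x_{i+1} y_i) is linear in p.
With p=0 it equals 3; the coefficient of p is 9 (from the two edges through K).
So 9·p + 3 = 2·42 = 84 ⇒ p = 9.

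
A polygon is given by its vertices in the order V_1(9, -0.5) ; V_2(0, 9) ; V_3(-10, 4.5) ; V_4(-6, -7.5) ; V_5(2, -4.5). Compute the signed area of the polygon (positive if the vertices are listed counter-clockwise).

Apply the surveyor's formula: 2A = Σ (x_i·y_{i+1} − x_{i+1}·y_i), indices taken mod 5.
Σ = (81) + (90) + (102) + (42) + (39.5) = 354.5
Signed area = Σ/2 = 177.25 (positive ⇒ counter-clockwise traversal).

177.25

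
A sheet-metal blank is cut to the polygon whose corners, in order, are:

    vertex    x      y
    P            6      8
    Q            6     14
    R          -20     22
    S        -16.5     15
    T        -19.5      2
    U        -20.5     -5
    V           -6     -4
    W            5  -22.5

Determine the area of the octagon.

Apply the shoelace (surveyor's) formula: 2A = Σ (x_i·y_{i+1} − x_{i+1}·y_i), indices taken mod 8.
Σ = (36) + (412) + (63) + (259.5) + (138.5) + (52) + (155) + (175) = 1291
Area = |Σ|/2 = 645.5.

645.5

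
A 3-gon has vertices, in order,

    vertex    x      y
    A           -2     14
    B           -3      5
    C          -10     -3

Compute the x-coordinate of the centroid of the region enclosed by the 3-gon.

Apply the shoelace (surveyor's) formula. First the cross-terms c_i = x_i·y_{i+1} − x_{i+1}·y_i:
  32, 59, -146  ⇒  2A = -55, A = -27.5.
Then Σ (x_i + x_{i+1})·c_i = 825, so x̄ = 825 / (6·(-27.5)) = -5.

-5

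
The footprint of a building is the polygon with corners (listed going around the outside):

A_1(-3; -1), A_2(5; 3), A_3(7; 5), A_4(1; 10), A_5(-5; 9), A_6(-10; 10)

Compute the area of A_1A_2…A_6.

Apply the shoelace (surveyor's) formula: 2A = Σ (x_i·y_{i+1} − x_{i+1}·y_i), indices taken mod 6.
Cross-terms: -4, 4, 65, 59, 40, 40  ⇒  Σ = 204
Area = |Σ|/2 = 102.

102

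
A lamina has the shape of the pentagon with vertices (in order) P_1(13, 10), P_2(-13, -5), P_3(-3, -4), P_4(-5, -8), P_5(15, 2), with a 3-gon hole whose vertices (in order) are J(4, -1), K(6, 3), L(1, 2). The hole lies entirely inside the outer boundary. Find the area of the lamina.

Outer boundary:
Apply the shoelace (surveyor's) formula: 2A = Σ (x_i·y_{i+1} − x_{i+1}·y_i), indices taken mod 5.
Cross-terms: 65, 37, 4, 110, 124  ⇒  Σ = 340
Area = |Σ|/2 = 170.
Hole:
Apply the surveyor's formula: 2A = Σ (x_i·y_{i+1} − x_{i+1}·y_i), indices taken mod 3.
J→K: (4)(3) − (6)(-1) = 18
K→L: (6)(2) − (1)(3) = 9
L→J: (1)(-1) − (4)(2) = -9
Σ = 18
Area = |Σ|/2 = 9.
Net area = 170 − 9 = 161.

161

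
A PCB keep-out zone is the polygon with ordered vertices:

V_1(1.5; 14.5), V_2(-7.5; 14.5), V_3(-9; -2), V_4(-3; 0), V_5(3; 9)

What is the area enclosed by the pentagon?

Apply the shoelace (surveyor's) formula: 2A = Σ (x_i·y_{i+1} − x_{i+1}·y_i), indices taken mod 5.
Σ = (130.5) + (145.5) + (-6) + (-27) + (30) = 273
Area = |Σ|/2 = 136.5.

136.5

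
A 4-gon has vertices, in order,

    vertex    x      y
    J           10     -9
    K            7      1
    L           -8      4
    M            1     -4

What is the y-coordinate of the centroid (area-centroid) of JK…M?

-269/168

Apply the shoelace formula. First the cross-terms c_i = x_i·y_{i+1} − x_{i+1}·y_i:
  73, 36, 28, 31  ⇒  2A = 168, A = 84.
Then Σ (y_i + y_{i+1})·c_i = -807, so ȳ = -807 / (6·84) = -269/168.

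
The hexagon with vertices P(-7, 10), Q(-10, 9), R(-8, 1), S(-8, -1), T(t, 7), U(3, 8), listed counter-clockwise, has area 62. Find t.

0

Write out the shoelace sum; only the two edges meeting at T involve t:
2·Area = [((-8)·7 − t·(-1)) + (t·8 − 3·7)] + 201
       = 9·t + 124 = 124
⇒ t = 0.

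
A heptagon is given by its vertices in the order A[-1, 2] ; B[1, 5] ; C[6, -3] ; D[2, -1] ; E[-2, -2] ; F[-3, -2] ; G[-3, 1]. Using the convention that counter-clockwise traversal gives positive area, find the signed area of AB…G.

Cross-terms: -7, -33, 0, -6, -2, -9, -5  ⇒  Σ = -62
Signed area = Σ/2 = -31 (negative ⇒ clockwise traversal).

-31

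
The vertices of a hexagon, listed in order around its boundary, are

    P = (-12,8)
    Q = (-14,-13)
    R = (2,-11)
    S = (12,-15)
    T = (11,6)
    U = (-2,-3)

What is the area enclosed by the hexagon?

357

Apply Gauss's area formula: 2A = Σ (x_i·y_{i+1} − x_{i+1}·y_i), indices taken mod 6.
Cross-terms: 268, 180, 102, 237, -21, -52  ⇒  Σ = 714
Area = |Σ|/2 = 357.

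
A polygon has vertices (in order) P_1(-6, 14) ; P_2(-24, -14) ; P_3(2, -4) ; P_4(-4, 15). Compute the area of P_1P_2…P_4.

Σ = (420) + (124) + (14) + (34) = 592
Area = |Σ|/2 = 296.

296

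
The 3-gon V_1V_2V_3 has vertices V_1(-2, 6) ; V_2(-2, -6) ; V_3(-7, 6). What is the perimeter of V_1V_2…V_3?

|V_1V_2| = √((0)² + (-12)²) = √144 = 12
|V_2V_3| = √((-5)² + (12)²) = √169 = 13
|V_3V_1| = √((5)² + (0)²) = √25 = 5
Perimeter = 12 + 13 + 5 = 30.

30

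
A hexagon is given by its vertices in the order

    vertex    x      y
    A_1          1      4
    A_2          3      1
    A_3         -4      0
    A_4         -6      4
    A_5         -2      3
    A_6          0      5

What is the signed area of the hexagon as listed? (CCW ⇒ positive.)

-24

Σ = (-11) + (4) + (-16) + (-10) + (-10) + (-5) = -48
Signed area = Σ/2 = -24 (negative ⇒ clockwise traversal).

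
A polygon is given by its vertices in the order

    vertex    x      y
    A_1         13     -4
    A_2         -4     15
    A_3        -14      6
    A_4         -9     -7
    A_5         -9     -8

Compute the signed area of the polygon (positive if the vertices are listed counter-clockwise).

333

Apply the shoelace (surveyor's) formula: 2A = Σ (x_i·y_{i+1} − x_{i+1}·y_i), indices taken mod 5.
Σ = (179) + (186) + (152) + (9) + (140) = 666
Signed area = Σ/2 = 333 (positive ⇒ counter-clockwise traversal).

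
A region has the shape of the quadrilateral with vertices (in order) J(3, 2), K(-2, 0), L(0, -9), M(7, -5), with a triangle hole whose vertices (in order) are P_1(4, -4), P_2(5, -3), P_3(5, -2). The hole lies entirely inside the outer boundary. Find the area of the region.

Outer boundary:
Apply the surveyor's formula: 2A = Σ (x_i·y_{i+1} − x_{i+1}·y_i), indices taken mod 4.
Σ = (4) + (18) + (63) + (29) = 114
Area = |Σ|/2 = 57.
Hole:
Apply the shoelace (surveyor's) formula: 2A = Σ (x_i·y_{i+1} − x_{i+1}·y_i), indices taken mod 3.
Cross-terms: 8, 5, -12  ⇒  Σ = 1
Area = |Σ|/2 = 0.5.
Net area = 57 − 0.5 = 56.5.

56.5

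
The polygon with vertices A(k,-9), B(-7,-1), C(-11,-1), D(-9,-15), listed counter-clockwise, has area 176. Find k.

Write out the shoelace sum; only the two edges meeting at A involve k:
2·Area = [((-9)·(-9) − k·(-15)) + (k·(-1) − (-7)·(-9))] + 152
       = 14·k + 170 = 352
⇒ k = 13.

13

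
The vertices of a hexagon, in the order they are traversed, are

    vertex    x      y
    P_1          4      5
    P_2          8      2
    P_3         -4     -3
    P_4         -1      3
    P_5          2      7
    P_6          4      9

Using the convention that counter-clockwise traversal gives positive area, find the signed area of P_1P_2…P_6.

-51

Apply the surveyor's formula: 2A = Σ (x_i·y_{i+1} − x_{i+1}·y_i), indices taken mod 6.
Σ = (-32) + (-16) + (-15) + (-13) + (-10) + (-16) = -102
Signed area = Σ/2 = -51 (negative ⇒ clockwise traversal).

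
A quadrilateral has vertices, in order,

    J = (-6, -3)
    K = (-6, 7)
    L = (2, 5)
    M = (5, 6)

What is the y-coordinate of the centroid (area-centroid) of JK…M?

Apply the shoelace (surveyor's) formula. First the cross-terms c_i = x_i·y_{i+1} − x_{i+1}·y_i:
  -60, -44, -13, 21  ⇒  2A = -96, A = -48.
Then Σ (y_i + y_{i+1})·c_i = -848, so ȳ = -848 / (6·(-48)) = 53/18.

53/18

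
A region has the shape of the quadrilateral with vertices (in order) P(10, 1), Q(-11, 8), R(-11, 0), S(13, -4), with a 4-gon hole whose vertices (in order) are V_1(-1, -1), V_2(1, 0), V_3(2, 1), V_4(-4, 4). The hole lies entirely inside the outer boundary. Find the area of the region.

127

Outer boundary:
Σ = (91) + (88) + (44) + (53) = 276
Area = |Σ|/2 = 138.
Hole:
Σ = (1) + (1) + (12) + (8) = 22
Area = |Σ|/2 = 11.
Net area = 138 − 11 = 127.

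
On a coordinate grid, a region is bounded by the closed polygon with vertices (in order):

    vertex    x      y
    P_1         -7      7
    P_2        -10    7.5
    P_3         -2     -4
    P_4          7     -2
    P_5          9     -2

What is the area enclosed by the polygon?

Apply Gauss's area formula: 2A = Σ (x_i·y_{i+1} − x_{i+1}·y_i), indices taken mod 5.
Σ = (17.5) + (55) + (32) + (4) + (49) = 157.5
Area = |Σ|/2 = 78.75.

78.75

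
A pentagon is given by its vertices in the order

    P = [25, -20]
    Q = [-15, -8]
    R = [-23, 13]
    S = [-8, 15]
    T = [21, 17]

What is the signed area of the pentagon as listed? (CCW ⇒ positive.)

-1208

Σ = (-500) + (-379) + (-241) + (-451) + (-845) = -2416
Signed area = Σ/2 = -1208 (negative ⇒ clockwise traversal).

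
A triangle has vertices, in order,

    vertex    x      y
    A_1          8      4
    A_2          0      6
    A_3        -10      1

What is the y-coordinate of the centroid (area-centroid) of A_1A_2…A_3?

Apply Gauss's area formula. First the cross-terms c_i = x_i·y_{i+1} − x_{i+1}·y_i:
  48, 60, -48  ⇒  2A = 60, A = 30.
Then Σ (y_i + y_{i+1})·c_i = 660, so ȳ = 660 / (6·30) = 11/3.

11/3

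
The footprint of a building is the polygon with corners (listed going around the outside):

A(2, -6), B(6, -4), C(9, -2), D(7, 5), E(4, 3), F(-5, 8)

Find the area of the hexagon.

86.5

Apply the shoelace (surveyor's) formula: 2A = Σ (x_i·y_{i+1} − x_{i+1}·y_i), indices taken mod 6.
Cross-terms: 28, 24, 59, 1, 47, 14  ⇒  Σ = 173
Area = |Σ|/2 = 86.5.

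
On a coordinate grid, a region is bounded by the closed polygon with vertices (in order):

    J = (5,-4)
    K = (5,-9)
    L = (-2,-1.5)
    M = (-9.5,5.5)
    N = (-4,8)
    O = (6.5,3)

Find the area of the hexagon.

117.375

Apply Gauss's area formula: 2A = Σ (x_i·y_{i+1} − x_{i+1}·y_i), indices taken mod 6.
J→K: (5)(-9) − (5)(-4) = -25
K→L: (5)(-1.5) − (-2)(-9) = -25.5
L→M: (-2)(5.5) − (-9.5)(-1.5) = -25.25
M→N: (-9.5)(8) − (-4)(5.5) = -54
N→O: (-4)(3) − (6.5)(8) = -64
O→J: (6.5)(-4) − (5)(3) = -41
Σ = -234.75
Area = |Σ|/2 = 117.375.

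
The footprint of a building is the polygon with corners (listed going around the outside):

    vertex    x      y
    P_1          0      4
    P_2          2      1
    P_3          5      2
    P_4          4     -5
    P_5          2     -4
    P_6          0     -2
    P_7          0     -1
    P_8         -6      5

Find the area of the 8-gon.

Σ = (-8) + (-1) + (-33) + (-6) + (-4) + (0) + (-6) + (-24) = -82
Area = |Σ|/2 = 41.

41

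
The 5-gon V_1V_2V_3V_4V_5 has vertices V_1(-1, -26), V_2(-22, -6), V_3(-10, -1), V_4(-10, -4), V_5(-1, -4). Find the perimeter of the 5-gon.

|V_1V_2| = √((-21)² + (20)²) = √841 = 29
|V_2V_3| = √((12)² + (5)²) = √169 = 13
|V_3V_4| = √((0)² + (-3)²) = √9 = 3
|V_4V_5| = √((9)² + (0)²) = √81 = 9
|V_5V_1| = √((0)² + (-22)²) = √484 = 22
Perimeter = 29 + 13 + 3 + 9 + 22 = 76.

76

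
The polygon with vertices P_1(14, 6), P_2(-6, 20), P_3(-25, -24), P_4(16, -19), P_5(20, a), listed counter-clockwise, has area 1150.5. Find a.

-9

The doubled signed area Σ (x_i y_{i+1} − x_{i+1} y_i) is linear in a.
With a=0 it equals 2319; the coefficient of a is 2 (from the two edges through P_5).
So 2·a + 2319 = 2·1150.5 = 2301 ⇒ a = -9.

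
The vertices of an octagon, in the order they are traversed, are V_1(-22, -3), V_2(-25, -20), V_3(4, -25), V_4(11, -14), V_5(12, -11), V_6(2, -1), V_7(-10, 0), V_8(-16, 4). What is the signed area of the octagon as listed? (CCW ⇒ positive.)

716

V_1→V_2: (-22)(-20) − (-25)(-3) = 365
V_2→V_3: (-25)(-25) − (4)(-20) = 705
V_3→V_4: (4)(-14) − (11)(-25) = 219
V_4→V_5: (11)(-11) − (12)(-14) = 47
V_5→V_6: (12)(-1) − (2)(-11) = 10
V_6→V_7: (2)(0) − (-10)(-1) = -10
V_7→V_8: (-10)(4) − (-16)(0) = -40
V_8→V_1: (-16)(-3) − (-22)(4) = 136
Σ = 1432
Signed area = Σ/2 = 716 (positive ⇒ counter-clockwise traversal).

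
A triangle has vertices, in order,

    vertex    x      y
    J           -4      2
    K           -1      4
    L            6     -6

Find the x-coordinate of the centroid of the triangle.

Apply the shoelace formula. First the cross-terms c_i = x_i·y_{i+1} − x_{i+1}·y_i:
  -14, -18, -12  ⇒  2A = -44, A = -22.
Then Σ (x_i + x_{i+1})·c_i = -44, so x̄ = -44 / (6·(-22)) = 1/3.

1/3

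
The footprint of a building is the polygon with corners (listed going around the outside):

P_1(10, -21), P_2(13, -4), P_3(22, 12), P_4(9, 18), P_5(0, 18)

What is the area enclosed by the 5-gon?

Apply the shoelace formula: 2A = Σ (x_i·y_{i+1} − x_{i+1}·y_i), indices taken mod 5.
Σ = (233) + (244) + (288) + (162) + (-180) = 747
Area = |Σ|/2 = 373.5.

373.5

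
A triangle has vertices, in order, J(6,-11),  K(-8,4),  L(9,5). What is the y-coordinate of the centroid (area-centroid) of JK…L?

Apply the surveyor's formula. First the cross-terms c_i = x_i·y_{i+1} − x_{i+1}·y_i:
  -64, -76, -129  ⇒  2A = -269, A = -134.5.
Then Σ (y_i + y_{i+1})·c_i = 538, so ȳ = 538 / (6·(-134.5)) = -2/3.

-2/3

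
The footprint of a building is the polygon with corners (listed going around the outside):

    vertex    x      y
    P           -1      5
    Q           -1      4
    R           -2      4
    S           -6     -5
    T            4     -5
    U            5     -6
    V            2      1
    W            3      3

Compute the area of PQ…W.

Apply the surveyor's formula: 2A = Σ (x_i·y_{i+1} − x_{i+1}·y_i), indices taken mod 8.
Cross-terms: 1, 4, 34, 50, 1, 17, 3, 18  ⇒  Σ = 128
Area = |Σ|/2 = 64.

64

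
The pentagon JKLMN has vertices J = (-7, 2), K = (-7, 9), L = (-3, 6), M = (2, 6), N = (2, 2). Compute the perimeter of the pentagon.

30

|JK| = √((0)² + (7)²) = √49 = 7
|KL| = √((4)² + (-3)²) = √25 = 5
|LM| = √((5)² + (0)²) = √25 = 5
|MN| = √((0)² + (-4)²) = √16 = 4
|NJ| = √((-9)² + (0)²) = √81 = 9
Perimeter = 7 + 5 + 5 + 4 + 9 = 30.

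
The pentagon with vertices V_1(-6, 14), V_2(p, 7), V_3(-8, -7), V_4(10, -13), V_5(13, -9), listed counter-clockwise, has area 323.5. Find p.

-12

Write out the shoelace sum; only the two edges meeting at V_2 involve p:
2·Area = [((-6)·7 − p·14) + (p·(-7) − (-8)·7)] + 381
       = -21·p + 395 = 647
⇒ p = -12.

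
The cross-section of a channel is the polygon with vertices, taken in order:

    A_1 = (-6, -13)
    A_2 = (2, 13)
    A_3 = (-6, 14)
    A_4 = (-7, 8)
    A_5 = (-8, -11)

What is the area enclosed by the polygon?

141.5

Apply the shoelace formula: 2A = Σ (x_i·y_{i+1} − x_{i+1}·y_i), indices taken mod 5.
A_1→A_2: (-6)(13) − (2)(-13) = -52
A_2→A_3: (2)(14) − (-6)(13) = 106
A_3→A_4: (-6)(8) − (-7)(14) = 50
A_4→A_5: (-7)(-11) − (-8)(8) = 141
A_5→A_1: (-8)(-13) − (-6)(-11) = 38
Σ = 283
Area = |Σ|/2 = 141.5.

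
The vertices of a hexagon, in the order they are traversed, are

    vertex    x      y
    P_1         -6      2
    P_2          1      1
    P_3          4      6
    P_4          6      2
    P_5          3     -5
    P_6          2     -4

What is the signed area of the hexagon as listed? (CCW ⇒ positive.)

-46

P_1→P_2: (-6)(1) − (1)(2) = -8
P_2→P_3: (1)(6) − (4)(1) = 2
P_3→P_4: (4)(2) − (6)(6) = -28
P_4→P_5: (6)(-5) − (3)(2) = -36
P_5→P_6: (3)(-4) − (2)(-5) = -2
P_6→P_1: (2)(2) − (-6)(-4) = -20
Σ = -92
Signed area = Σ/2 = -46 (negative ⇒ clockwise traversal).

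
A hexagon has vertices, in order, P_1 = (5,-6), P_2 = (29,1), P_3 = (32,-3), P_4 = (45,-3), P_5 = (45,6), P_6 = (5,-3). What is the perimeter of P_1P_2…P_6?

|P_1P_2| = √((24)² + (7)²) = √625 = 25
|P_2P_3| = √((3)² + (-4)²) = √25 = 5
|P_3P_4| = √((13)² + (0)²) = √169 = 13
|P_4P_5| = √((0)² + (9)²) = √81 = 9
|P_5P_6| = √((-40)² + (-9)²) = √1681 = 41
|P_6P_1| = √((0)² + (-3)²) = √9 = 3
Perimeter = 25 + 5 + 13 + 9 + 41 + 3 = 96.

96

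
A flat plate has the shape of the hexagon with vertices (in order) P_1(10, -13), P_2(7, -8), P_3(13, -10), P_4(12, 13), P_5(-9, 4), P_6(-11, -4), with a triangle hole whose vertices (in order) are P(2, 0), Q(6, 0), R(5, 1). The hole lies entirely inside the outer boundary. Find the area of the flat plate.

Outer boundary:
Apply Gauss's area formula: 2A = Σ (x_i·y_{i+1} − x_{i+1}·y_i), indices taken mod 6.
Σ = (11) + (34) + (289) + (165) + (80) + (183) = 762
Area = |Σ|/2 = 381.
Hole:
Σ = (0) + (6) + (-2) = 4
Area = |Σ|/2 = 2.
Net area = 381 − 2 = 379.

379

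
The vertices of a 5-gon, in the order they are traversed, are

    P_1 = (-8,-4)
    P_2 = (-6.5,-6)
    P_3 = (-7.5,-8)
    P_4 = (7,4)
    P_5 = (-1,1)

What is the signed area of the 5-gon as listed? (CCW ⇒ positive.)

Apply Gauss's area formula: 2A = Σ (x_i·y_{i+1} − x_{i+1}·y_i), indices taken mod 5.
P_1→P_2: (-8)(-6) − (-6.5)(-4) = 22
P_2→P_3: (-6.5)(-8) − (-7.5)(-6) = 7
P_3→P_4: (-7.5)(4) − (7)(-8) = 26
P_4→P_5: (7)(1) − (-1)(4) = 11
P_5→P_1: (-1)(-4) − (-8)(1) = 12
Σ = 78
Signed area = Σ/2 = 39 (positive ⇒ counter-clockwise traversal).

39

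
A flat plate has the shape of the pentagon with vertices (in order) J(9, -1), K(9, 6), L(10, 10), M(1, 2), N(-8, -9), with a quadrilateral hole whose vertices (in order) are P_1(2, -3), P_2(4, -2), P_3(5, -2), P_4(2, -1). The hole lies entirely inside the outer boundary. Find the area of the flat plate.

Outer boundary:
Cross-terms: 63, 30, 10, 7, 89  ⇒  Σ = 199
Area = |Σ|/2 = 99.5.
Hole:
P_1→P_2: (2)(-2) − (4)(-3) = 8
P_2→P_3: (4)(-2) − (5)(-2) = 2
P_3→P_4: (5)(-1) − (2)(-2) = -1
P_4→P_1: (2)(-3) − (2)(-1) = -4
Σ = 5
Area = |Σ|/2 = 2.5.
Net area = 99.5 − 2.5 = 97.

97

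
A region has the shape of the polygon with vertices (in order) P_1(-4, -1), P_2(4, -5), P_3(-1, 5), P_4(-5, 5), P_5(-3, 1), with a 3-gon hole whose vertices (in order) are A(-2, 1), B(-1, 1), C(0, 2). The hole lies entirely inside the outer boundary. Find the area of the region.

Outer boundary:
Σ = (24) + (15) + (20) + (10) + (7) = 76
Area = |Σ|/2 = 38.
Hole:
Cross-terms: -1, -2, 4  ⇒  Σ = 1
Area = |Σ|/2 = 0.5.
Net area = 38 − 0.5 = 37.5.

37.5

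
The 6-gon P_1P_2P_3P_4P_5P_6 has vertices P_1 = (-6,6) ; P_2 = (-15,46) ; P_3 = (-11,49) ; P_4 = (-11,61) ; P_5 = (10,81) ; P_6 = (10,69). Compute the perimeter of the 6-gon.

|P_1P_2| = √((-9)² + (40)²) = √1681 = 41
|P_2P_3| = √((4)² + (3)²) = √25 = 5
|P_3P_4| = √((0)² + (12)²) = √144 = 12
|P_4P_5| = √((21)² + (20)²) = √841 = 29
|P_5P_6| = √((0)² + (-12)²) = √144 = 12
|P_6P_1| = √((-16)² + (-63)²) = √4225 = 65
Perimeter = 41 + 5 + 12 + 29 + 12 + 65 = 164.

164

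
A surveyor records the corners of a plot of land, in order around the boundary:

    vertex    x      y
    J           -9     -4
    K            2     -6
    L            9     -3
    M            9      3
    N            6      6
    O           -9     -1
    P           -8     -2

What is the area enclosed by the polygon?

136

Apply Gauss's area formula: 2A = Σ (x_i·y_{i+1} − x_{i+1}·y_i), indices taken mod 7.
Σ = (62) + (48) + (54) + (36) + (48) + (10) + (14) = 272
Area = |Σ|/2 = 136.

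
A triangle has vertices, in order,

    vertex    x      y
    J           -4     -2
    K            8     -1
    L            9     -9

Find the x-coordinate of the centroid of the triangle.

Apply the shoelace (surveyor's) formula. First the cross-terms c_i = x_i·y_{i+1} − x_{i+1}·y_i:
  20, -63, -54  ⇒  2A = -97, A = -48.5.
Then Σ (x_i + x_{i+1})·c_i = -1261, so x̄ = -1261 / (6·(-48.5)) = 13/3.

13/3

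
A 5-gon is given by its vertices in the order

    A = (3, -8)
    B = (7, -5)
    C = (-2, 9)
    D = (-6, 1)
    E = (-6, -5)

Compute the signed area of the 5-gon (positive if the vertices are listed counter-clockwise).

122.5

Apply the shoelace (surveyor's) formula: 2A = Σ (x_i·y_{i+1} − x_{i+1}·y_i), indices taken mod 5.
Σ = (41) + (53) + (52) + (36) + (63) = 245
Signed area = Σ/2 = 122.5 (positive ⇒ counter-clockwise traversal).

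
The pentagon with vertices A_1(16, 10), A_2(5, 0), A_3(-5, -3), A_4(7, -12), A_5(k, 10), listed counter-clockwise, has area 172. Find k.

Write out the shoelace sum; only the two edges meeting at A_5 involve k:
2·Area = [(7·10 − k·(-12)) + (k·10 − 16·10)] + 16
       = 22·k + -74 = 344
⇒ k = 19.

19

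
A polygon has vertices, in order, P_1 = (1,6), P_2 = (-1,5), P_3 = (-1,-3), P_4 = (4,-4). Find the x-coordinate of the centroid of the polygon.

Apply the shoelace (surveyor's) formula. First the cross-terms c_i = x_i·y_{i+1} − x_{i+1}·y_i:
  11, 8, 16, 28  ⇒  2A = 63, A = 31.5.
Then Σ (x_i + x_{i+1})·c_i = 172, so x̄ = 172 / (6·31.5) = 172/189.

172/189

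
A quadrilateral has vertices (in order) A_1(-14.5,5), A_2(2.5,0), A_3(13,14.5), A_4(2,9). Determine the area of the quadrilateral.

Apply the shoelace formula: 2A = Σ (x_i·y_{i+1} − x_{i+1}·y_i), indices taken mod 4.
A_1→A_2: (-14.5)(0) − (2.5)(5) = -12.5
A_2→A_3: (2.5)(14.5) − (13)(0) = 36.25
A_3→A_4: (13)(9) − (2)(14.5) = 88
A_4→A_1: (2)(5) − (-14.5)(9) = 140.5
Σ = 252.25
Area = |Σ|/2 = 126.125.

126.125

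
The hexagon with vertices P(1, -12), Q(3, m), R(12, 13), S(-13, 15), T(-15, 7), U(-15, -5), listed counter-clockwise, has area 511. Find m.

-9

The doubled signed area Σ (x_i y_{i+1} − x_{i+1} y_i) is linear in m.
With m=0 it equals 923; the coefficient of m is -11 (from the two edges through Q).
So -11·m + 923 = 2·511 = 1022 ⇒ m = -9.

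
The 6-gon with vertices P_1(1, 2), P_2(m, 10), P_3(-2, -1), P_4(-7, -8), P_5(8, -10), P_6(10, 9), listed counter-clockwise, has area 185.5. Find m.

Write out the shoelace sum; only the two edges meeting at P_2 involve m:
2·Area = [(1·10 − m·2) + (m·(-1) − (-2)·10)] + 326
       = -3·m + 356 = 371
⇒ m = -5.

-5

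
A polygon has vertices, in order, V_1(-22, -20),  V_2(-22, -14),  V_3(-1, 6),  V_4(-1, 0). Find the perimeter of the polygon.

70

|V_1V_2| = √((0)² + (6)²) = √36 = 6
|V_2V_3| = √((21)² + (20)²) = √841 = 29
|V_3V_4| = √((0)² + (-6)²) = √36 = 6
|V_4V_1| = √((-21)² + (-20)²) = √841 = 29
Perimeter = 6 + 29 + 6 + 29 = 70.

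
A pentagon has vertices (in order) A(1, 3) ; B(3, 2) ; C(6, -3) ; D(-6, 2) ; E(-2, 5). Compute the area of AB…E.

35.5

Apply the shoelace formula: 2A = Σ (x_i·y_{i+1} − x_{i+1}·y_i), indices taken mod 5.
A→B: (1)(2) − (3)(3) = -7
B→C: (3)(-3) − (6)(2) = -21
C→D: (6)(2) − (-6)(-3) = -6
D→E: (-6)(5) − (-2)(2) = -26
E→A: (-2)(3) − (1)(5) = -11
Σ = -71
Area = |Σ|/2 = 35.5.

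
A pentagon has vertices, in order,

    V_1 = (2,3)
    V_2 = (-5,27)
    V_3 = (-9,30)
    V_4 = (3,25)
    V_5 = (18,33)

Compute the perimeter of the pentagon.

|V_1V_2| = √((-7)² + (24)²) = √625 = 25
|V_2V_3| = √((-4)² + (3)²) = √25 = 5
|V_3V_4| = √((12)² + (-5)²) = √169 = 13
|V_4V_5| = √((15)² + (8)²) = √289 = 17
|V_5V_1| = √((-16)² + (-30)²) = √1156 = 34
Perimeter = 25 + 5 + 13 + 17 + 34 = 94.

94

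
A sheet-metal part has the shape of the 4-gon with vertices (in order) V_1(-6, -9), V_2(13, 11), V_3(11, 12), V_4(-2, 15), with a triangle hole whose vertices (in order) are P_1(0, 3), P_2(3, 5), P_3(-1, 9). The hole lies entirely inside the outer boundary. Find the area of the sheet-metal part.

181.5

Outer boundary:
Σ = (51) + (35) + (189) + (108) = 383
Area = |Σ|/2 = 191.5.
Hole:
Cross-terms: -9, 32, -3  ⇒  Σ = 20
Area = |Σ|/2 = 10.
Net area = 191.5 − 10 = 181.5.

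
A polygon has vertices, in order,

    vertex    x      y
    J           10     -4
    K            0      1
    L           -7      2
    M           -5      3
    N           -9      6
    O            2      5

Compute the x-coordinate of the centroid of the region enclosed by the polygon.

3/14

Apply the shoelace formula. First the cross-terms c_i = x_i·y_{i+1} − x_{i+1}·y_i:
  10, 7, -11, -3, -57, -58  ⇒  2A = -112, A = -56.
Then Σ (x_i + x_{i+1})·c_i = -72, so x̄ = -72 / (6·(-56)) = 3/14.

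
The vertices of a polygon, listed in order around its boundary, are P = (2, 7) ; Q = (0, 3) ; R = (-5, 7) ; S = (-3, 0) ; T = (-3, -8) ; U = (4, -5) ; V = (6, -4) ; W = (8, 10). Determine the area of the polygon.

Cross-terms: 6, 15, 21, 24, 47, 14, 92, 36  ⇒  Σ = 255
Area = |Σ|/2 = 127.5.

127.5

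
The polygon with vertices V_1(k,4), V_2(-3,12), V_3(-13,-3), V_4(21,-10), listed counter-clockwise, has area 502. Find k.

25

The doubled signed area Σ (x_i y_{i+1} − x_{i+1} y_i) is linear in k.
With k=0 it equals 454; the coefficient of k is 22 (from the two edges through V_1).
So 22·k + 454 = 2·502 = 1004 ⇒ k = 25.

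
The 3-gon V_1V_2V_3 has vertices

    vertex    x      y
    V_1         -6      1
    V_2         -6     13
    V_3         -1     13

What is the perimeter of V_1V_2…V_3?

|V_1V_2| = √((0)² + (12)²) = √144 = 12
|V_2V_3| = √((5)² + (0)²) = √25 = 5
|V_3V_1| = √((-5)² + (-12)²) = √169 = 13
Perimeter = 12 + 5 + 13 = 30.

30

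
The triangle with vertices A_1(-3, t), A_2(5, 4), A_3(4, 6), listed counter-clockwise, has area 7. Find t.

6

The doubled signed area Σ (x_i y_{i+1} − x_{i+1} y_i) is linear in t.
With t=0 it equals 20; the coefficient of t is -1 (from the two edges through A_1).
So -1·t + 20 = 2·7 = 14 ⇒ t = 6.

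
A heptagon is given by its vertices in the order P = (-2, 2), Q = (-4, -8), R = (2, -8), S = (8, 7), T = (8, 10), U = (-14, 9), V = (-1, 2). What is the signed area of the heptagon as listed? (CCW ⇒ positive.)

Σ = (24) + (48) + (78) + (24) + (212) + (-19) + (2) = 369
Signed area = Σ/2 = 184.5 (positive ⇒ counter-clockwise traversal).

184.5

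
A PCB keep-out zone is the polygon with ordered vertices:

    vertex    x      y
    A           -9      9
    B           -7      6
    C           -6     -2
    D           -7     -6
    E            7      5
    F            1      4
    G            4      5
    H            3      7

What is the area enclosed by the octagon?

Apply Gauss's area formula: 2A = Σ (x_i·y_{i+1} − x_{i+1}·y_i), indices taken mod 8.
A→B: (-9)(6) − (-7)(9) = 9
B→C: (-7)(-2) − (-6)(6) = 50
C→D: (-6)(-6) − (-7)(-2) = 22
D→E: (-7)(5) − (7)(-6) = 7
E→F: (7)(4) − (1)(5) = 23
F→G: (1)(5) − (4)(4) = -11
G→H: (4)(7) − (3)(5) = 13
H→A: (3)(9) − (-9)(7) = 90
Σ = 203
Area = |Σ|/2 = 101.5.

101.5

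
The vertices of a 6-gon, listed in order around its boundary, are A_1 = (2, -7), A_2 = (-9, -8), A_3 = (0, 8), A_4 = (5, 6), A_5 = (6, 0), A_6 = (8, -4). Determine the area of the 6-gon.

Σ = (-79) + (-72) + (-40) + (-36) + (-24) + (-48) = -299
Area = |Σ|/2 = 149.5.

149.5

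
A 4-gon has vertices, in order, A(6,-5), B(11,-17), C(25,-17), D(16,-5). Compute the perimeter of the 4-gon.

52

|AB| = √((5)² + (-12)²) = √169 = 13
|BC| = √((14)² + (0)²) = √196 = 14
|CD| = √((-9)² + (12)²) = √225 = 15
|DA| = √((-10)² + (0)²) = √100 = 10
Perimeter = 13 + 14 + 15 + 10 = 52.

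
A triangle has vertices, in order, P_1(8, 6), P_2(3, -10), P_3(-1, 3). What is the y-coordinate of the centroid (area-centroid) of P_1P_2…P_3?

-1/3

Apply the shoelace (surveyor's) formula. First the cross-terms c_i = x_i·y_{i+1} − x_{i+1}·y_i:
  -98, -1, -30  ⇒  2A = -129, A = -64.5.
Then Σ (y_i + y_{i+1})·c_i = 129, so ȳ = 129 / (6·(-64.5)) = -1/3.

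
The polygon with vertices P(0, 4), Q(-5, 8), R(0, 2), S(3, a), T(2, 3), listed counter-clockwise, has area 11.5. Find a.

The doubled signed area Σ (x_i y_{i+1} − x_{i+1} y_i) is linear in a.
With a=0 it equals 21; the coefficient of a is -2 (from the two edges through S).
So -2·a + 21 = 2·11.5 = 23 ⇒ a = -1.

-1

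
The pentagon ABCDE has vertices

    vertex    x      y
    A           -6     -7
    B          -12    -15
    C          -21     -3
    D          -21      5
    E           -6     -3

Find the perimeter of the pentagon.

54

|AB| = √((-6)² + (-8)²) = √100 = 10
|BC| = √((-9)² + (12)²) = √225 = 15
|CD| = √((0)² + (8)²) = √64 = 8
|DE| = √((15)² + (-8)²) = √289 = 17
|EA| = √((0)² + (-4)²) = √16 = 4
Perimeter = 10 + 15 + 8 + 17 + 4 = 54.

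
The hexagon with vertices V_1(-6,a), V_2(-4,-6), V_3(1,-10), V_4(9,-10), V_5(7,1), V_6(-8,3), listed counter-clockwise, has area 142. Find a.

1

Write out the shoelace sum; only the two edges meeting at V_1 involve a:
2·Area = [((-8)·a − (-6)·3) + ((-6)·(-6) − (-4)·a)] + 234
       = -4·a + 288 = 284
⇒ a = 1.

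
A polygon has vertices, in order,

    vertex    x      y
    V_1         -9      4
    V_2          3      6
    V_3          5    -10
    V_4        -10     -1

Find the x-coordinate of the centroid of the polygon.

Apply the surveyor's formula. First the cross-terms c_i = x_i·y_{i+1} − x_{i+1}·y_i:
  -66, -60, -105, -49  ⇒  2A = -280, A = -140.
Then Σ (x_i + x_{i+1})·c_i = 1372, so x̄ = 1372 / (6·(-140)) = -49/30.

-49/30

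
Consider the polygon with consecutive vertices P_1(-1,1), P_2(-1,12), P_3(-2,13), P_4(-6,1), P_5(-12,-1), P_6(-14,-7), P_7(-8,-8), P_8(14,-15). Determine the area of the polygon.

225.5

Σ = (-11) + (11) + (76) + (18) + (70) + (56) + (232) + (-1) = 451
Area = |Σ|/2 = 225.5.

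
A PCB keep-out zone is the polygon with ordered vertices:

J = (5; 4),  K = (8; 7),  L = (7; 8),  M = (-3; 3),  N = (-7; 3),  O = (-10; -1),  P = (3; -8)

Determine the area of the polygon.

Apply Gauss's area formula: 2A = Σ (x_i·y_{i+1} − x_{i+1}·y_i), indices taken mod 7.
Σ = (3) + (15) + (45) + (12) + (37) + (83) + (52) = 247
Area = |Σ|/2 = 123.5.

123.5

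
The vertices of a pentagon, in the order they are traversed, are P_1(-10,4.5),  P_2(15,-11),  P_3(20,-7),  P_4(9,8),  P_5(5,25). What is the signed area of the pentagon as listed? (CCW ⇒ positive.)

Apply Gauss's area formula: 2A = Σ (x_i·y_{i+1} − x_{i+1}·y_i), indices taken mod 5.
Σ = (42.5) + (115) + (223) + (185) + (272.5) = 838
Signed area = Σ/2 = 419 (positive ⇒ counter-clockwise traversal).

419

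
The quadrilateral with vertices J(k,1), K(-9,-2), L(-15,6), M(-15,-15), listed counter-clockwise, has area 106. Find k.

-1

The doubled signed area Σ (x_i y_{i+1} − x_{i+1} y_i) is linear in k.
With k=0 it equals 225; the coefficient of k is 13 (from the two edges through J).
So 13·k + 225 = 2·106 = 212 ⇒ k = -1.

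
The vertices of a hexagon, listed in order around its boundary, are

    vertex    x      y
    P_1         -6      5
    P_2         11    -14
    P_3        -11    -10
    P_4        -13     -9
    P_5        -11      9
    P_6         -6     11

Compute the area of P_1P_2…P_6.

256.5

Apply the surveyor's formula: 2A = Σ (x_i·y_{i+1} − x_{i+1}·y_i), indices taken mod 6.
Cross-terms: 29, -264, -31, -216, -67, 36  ⇒  Σ = -513
Area = |Σ|/2 = 256.5.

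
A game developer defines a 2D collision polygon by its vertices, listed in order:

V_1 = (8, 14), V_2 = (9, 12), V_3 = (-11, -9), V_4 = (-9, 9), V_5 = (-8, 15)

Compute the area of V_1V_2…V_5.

Cross-terms: -30, 51, -180, -63, -232  ⇒  Σ = -454
Area = |Σ|/2 = 227.

227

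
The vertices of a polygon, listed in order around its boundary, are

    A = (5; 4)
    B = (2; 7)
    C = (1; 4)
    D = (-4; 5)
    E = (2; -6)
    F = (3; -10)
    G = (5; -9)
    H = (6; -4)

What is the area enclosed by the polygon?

Cross-terms: 27, 1, 21, 14, -2, 23, 34, 44  ⇒  Σ = 162
Area = |Σ|/2 = 81.

81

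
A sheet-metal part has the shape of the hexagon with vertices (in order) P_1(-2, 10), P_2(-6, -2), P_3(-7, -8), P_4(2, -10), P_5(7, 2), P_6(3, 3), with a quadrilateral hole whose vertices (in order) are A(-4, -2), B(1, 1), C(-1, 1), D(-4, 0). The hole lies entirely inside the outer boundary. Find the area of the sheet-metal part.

148.5

Outer boundary:
Σ = (64) + (34) + (86) + (74) + (15) + (36) = 309
Area = |Σ|/2 = 154.5.
Hole:
Apply the shoelace (surveyor's) formula: 2A = Σ (x_i·y_{i+1} − x_{i+1}·y_i), indices taken mod 4.
A→B: (-4)(1) − (1)(-2) = -2
B→C: (1)(1) − (-1)(1) = 2
C→D: (-1)(0) − (-4)(1) = 4
D→A: (-4)(-2) − (-4)(0) = 8
Σ = 12
Area = |Σ|/2 = 6.
Net area = 154.5 − 6 = 148.5.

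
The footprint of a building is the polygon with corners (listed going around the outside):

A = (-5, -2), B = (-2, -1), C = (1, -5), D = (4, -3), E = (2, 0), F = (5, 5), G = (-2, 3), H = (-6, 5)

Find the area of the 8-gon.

Σ = (1) + (11) + (17) + (6) + (10) + (25) + (8) + (37) = 115
Area = |Σ|/2 = 57.5.

57.5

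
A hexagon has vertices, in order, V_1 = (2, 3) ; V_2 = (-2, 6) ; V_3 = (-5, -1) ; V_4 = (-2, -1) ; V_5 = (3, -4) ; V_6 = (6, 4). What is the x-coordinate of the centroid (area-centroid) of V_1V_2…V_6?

17/33

Apply the shoelace (surveyor's) formula. First the cross-terms c_i = x_i·y_{i+1} − x_{i+1}·y_i:
  18, 32, 3, 11, 36, 10  ⇒  2A = 110, A = 55.
Then Σ (x_i + x_{i+1})·c_i = 170, so x̄ = 170 / (6·55) = 17/33.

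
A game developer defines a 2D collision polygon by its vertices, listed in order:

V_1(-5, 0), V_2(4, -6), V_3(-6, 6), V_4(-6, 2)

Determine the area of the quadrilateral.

26

Σ = (30) + (-12) + (24) + (10) = 52
Area = |Σ|/2 = 26.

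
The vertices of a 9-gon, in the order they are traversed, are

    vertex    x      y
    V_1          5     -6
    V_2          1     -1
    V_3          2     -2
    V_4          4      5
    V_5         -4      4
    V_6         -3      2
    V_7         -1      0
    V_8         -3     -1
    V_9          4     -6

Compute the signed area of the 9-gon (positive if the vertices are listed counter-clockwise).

45

Apply the shoelace (surveyor's) formula: 2A = Σ (x_i·y_{i+1} − x_{i+1}·y_i), indices taken mod 9.
Σ = (1) + (0) + (18) + (36) + (4) + (2) + (1) + (22) + (6) = 90
Signed area = Σ/2 = 45 (positive ⇒ counter-clockwise traversal).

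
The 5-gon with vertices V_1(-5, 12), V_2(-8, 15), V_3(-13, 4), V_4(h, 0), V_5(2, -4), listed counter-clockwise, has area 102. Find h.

-2

The doubled signed area Σ (x_i y_{i+1} − x_{i+1} y_i) is linear in h.
With h=0 it equals 188; the coefficient of h is -8 (from the two edges through V_4).
So -8·h + 188 = 2·102 = 204 ⇒ h = -2.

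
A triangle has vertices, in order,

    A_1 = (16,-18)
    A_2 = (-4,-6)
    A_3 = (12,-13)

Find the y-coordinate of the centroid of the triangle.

-37/3

Apply the shoelace formula. First the cross-terms c_i = x_i·y_{i+1} − x_{i+1}·y_i:
  -168, 124, -8  ⇒  2A = -52, A = -26.
Then Σ (y_i + y_{i+1})·c_i = 1924, so ȳ = 1924 / (6·(-26)) = -37/3.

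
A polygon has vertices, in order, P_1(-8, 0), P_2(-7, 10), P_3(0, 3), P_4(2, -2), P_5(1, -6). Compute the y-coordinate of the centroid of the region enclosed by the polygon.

Apply the shoelace (surveyor's) formula. First the cross-terms c_i = x_i·y_{i+1} − x_{i+1}·y_i:
  -80, -21, -6, -10, -48  ⇒  2A = -165, A = -82.5.
Then Σ (y_i + y_{i+1})·c_i = -711, so ȳ = -711 / (6·(-82.5)) = 79/55.

79/55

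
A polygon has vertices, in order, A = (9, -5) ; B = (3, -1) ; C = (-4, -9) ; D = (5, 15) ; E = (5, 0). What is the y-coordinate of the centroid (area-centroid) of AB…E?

68/35

Apply the surveyor's formula. First the cross-terms c_i = x_i·y_{i+1} − x_{i+1}·y_i:
  6, -31, -15, -75, -25  ⇒  2A = -140, A = -70.
Then Σ (y_i + y_{i+1})·c_i = -816, so ȳ = -816 / (6·(-70)) = 68/35.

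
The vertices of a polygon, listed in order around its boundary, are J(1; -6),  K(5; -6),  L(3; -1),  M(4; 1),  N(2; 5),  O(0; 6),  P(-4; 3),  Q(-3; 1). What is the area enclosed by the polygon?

Apply the shoelace formula: 2A = Σ (x_i·y_{i+1} − x_{i+1}·y_i), indices taken mod 8.
Σ = (24) + (13) + (7) + (18) + (12) + (24) + (5) + (17) = 120
Area = |Σ|/2 = 60.

60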